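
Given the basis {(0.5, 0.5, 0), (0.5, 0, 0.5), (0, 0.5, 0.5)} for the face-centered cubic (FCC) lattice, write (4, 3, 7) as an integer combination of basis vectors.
8b₂ + 6b₃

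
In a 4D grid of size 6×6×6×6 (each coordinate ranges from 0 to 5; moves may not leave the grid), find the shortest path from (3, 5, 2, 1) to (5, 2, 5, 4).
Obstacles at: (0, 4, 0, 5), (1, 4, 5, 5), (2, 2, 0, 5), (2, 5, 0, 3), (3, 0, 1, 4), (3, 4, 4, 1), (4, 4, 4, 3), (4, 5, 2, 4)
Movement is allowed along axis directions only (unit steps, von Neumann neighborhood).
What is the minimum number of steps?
11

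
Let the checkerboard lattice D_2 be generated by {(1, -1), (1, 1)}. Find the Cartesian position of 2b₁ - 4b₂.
(-2, -6)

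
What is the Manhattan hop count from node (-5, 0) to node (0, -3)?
8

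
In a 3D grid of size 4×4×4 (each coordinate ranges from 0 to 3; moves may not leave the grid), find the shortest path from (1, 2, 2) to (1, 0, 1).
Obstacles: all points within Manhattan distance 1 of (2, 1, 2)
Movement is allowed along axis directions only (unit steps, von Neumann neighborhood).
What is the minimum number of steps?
3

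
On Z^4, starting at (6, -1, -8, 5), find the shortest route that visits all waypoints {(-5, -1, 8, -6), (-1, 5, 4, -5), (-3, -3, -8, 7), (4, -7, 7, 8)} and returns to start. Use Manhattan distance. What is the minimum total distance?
118
(one optimal route: (6, -1, -8, 5) → (-3, -3, -8, 7) → (-1, 5, 4, -5) → (-5, -1, 8, -6) → (4, -7, 7, 8) → (6, -1, -8, 5))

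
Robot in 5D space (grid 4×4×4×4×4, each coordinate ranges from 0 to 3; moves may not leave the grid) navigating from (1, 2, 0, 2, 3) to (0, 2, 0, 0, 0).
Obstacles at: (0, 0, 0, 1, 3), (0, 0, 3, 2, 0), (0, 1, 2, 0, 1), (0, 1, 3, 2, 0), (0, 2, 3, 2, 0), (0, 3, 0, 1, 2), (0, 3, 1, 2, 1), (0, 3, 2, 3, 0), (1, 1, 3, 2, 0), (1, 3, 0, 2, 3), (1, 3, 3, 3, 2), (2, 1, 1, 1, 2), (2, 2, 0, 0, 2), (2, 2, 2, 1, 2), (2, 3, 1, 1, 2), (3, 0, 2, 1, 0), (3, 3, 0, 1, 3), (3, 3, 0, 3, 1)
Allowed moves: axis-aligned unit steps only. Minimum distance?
6
(one shortest path: (1, 2, 0, 2, 3) → (0, 2, 0, 2, 3) → (0, 2, 0, 1, 3) → (0, 2, 0, 0, 3) → (0, 2, 0, 0, 2) → (0, 2, 0, 0, 1) → (0, 2, 0, 0, 0))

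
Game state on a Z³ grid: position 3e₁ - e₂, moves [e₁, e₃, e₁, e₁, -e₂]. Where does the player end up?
(6, -2, 1)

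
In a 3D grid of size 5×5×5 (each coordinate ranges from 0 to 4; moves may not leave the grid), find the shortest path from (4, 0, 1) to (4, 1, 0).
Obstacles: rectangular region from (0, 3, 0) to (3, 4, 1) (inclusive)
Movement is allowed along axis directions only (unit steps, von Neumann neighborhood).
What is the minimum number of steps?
2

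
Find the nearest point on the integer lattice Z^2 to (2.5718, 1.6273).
(3, 2)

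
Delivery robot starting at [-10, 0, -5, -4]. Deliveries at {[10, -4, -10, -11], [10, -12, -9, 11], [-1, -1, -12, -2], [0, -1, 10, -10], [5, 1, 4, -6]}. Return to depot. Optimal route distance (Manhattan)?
166
(one optimal route: (-10, 0, -5, -4) → (-1, -1, -12, -2) → (10, -12, -9, 11) → (10, -4, -10, -11) → (0, -1, 10, -10) → (5, 1, 4, -6) → (-10, 0, -5, -4))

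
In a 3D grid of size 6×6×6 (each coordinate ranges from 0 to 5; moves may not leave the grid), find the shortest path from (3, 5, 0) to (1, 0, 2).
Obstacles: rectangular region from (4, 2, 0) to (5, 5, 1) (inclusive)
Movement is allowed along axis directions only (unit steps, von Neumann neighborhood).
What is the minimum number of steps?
9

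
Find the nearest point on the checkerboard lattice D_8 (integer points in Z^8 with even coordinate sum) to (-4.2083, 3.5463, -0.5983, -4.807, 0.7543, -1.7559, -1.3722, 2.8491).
(-4, 3, -1, -5, 1, -2, -1, 3)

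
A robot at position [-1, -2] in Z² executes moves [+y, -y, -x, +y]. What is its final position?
(-2, -1)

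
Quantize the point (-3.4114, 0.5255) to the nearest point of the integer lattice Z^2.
(-3, 1)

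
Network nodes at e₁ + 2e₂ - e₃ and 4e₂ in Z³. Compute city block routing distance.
4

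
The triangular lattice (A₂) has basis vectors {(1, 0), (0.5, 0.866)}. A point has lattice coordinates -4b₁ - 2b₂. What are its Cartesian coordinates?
(-5, -1.732)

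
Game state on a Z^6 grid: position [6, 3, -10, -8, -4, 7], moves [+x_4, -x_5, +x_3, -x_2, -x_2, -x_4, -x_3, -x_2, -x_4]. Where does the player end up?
(6, 0, -10, -9, -5, 7)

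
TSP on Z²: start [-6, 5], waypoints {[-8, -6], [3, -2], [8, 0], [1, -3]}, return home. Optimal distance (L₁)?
54
(one optimal route: (-6, 5) → (-8, -6) → (1, -3) → (3, -2) → (8, 0) → (-6, 5))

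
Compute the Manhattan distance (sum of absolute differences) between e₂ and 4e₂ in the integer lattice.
3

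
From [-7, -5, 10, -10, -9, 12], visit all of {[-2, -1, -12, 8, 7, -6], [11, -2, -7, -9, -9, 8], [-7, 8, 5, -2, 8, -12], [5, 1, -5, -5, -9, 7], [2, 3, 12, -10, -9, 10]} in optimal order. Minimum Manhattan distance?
179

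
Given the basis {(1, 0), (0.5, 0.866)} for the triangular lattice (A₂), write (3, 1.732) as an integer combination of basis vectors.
2b₁ + 2b₂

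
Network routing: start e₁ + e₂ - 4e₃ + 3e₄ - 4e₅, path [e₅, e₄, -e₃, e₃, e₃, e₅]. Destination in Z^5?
(1, 1, -3, 4, -2)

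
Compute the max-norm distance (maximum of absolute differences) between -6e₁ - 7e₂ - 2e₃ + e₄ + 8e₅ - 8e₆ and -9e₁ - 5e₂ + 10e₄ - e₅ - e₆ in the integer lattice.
9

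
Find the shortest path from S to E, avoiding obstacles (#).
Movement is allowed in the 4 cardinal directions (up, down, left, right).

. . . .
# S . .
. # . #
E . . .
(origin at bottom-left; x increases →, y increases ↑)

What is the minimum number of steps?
5
(one shortest path: (1, 2) → (2, 2) → (2, 1) → (2, 0) → (1, 0) → (0, 0))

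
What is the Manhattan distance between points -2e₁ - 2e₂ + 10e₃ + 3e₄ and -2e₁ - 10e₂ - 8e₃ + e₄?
28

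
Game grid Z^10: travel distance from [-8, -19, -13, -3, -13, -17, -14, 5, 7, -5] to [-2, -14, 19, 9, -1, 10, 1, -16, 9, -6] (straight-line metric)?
52.6593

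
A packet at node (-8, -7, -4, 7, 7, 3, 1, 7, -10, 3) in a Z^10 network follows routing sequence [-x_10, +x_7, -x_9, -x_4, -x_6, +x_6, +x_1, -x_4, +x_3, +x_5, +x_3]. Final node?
(-7, -7, -2, 5, 8, 3, 2, 7, -11, 2)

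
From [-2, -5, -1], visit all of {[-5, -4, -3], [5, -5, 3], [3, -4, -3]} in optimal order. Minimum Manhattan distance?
23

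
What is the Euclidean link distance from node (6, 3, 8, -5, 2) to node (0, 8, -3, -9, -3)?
14.9332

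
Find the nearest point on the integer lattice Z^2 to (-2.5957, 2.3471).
(-3, 2)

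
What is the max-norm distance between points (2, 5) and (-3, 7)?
5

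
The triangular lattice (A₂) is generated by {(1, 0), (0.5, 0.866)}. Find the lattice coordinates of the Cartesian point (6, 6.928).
2b₁ + 8b₂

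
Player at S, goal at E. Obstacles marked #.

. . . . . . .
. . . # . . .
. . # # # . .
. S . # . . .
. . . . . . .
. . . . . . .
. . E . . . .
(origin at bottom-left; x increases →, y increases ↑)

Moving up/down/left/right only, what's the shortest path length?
4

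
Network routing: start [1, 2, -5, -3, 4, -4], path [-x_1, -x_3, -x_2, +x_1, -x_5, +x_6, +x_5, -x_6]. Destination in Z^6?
(1, 1, -6, -3, 4, -4)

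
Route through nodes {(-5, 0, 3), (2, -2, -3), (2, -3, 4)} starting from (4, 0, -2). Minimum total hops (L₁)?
24
(one optimal route: (4, 0, -2) → (2, -2, -3) → (2, -3, 4) → (-5, 0, 3))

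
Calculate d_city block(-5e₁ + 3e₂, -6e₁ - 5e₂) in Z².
9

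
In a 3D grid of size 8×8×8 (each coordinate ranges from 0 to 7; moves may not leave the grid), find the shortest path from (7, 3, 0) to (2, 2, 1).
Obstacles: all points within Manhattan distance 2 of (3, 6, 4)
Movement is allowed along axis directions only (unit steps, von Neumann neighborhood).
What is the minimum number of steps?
7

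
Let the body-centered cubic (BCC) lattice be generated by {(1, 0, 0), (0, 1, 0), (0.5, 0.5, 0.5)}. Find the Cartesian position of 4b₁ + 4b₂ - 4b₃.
(2, 2, -2)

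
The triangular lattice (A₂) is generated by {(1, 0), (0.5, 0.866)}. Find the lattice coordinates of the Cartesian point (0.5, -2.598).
2b₁ - 3b₂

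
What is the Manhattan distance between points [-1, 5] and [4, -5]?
15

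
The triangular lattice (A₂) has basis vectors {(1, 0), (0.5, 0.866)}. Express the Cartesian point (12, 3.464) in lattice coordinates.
10b₁ + 4b₂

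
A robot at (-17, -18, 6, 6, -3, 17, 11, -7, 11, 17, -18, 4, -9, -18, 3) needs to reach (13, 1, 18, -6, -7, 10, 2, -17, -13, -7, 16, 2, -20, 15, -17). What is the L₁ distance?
251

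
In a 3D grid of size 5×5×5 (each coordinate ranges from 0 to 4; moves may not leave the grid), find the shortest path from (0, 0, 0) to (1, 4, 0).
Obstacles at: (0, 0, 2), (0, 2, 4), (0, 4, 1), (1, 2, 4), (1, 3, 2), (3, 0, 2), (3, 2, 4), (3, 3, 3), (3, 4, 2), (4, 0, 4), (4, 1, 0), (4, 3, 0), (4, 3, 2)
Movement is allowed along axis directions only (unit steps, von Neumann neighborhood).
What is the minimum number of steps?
5
(one shortest path: (0, 0, 0) → (1, 0, 0) → (1, 1, 0) → (1, 2, 0) → (1, 3, 0) → (1, 4, 0))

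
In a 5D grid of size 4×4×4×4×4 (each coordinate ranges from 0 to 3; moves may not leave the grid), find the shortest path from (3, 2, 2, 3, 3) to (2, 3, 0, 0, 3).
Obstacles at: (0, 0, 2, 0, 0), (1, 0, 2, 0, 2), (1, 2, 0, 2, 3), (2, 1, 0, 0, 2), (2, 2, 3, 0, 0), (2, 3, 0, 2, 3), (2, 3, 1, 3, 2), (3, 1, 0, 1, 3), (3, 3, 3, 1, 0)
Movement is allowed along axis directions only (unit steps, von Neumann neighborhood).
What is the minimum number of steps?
7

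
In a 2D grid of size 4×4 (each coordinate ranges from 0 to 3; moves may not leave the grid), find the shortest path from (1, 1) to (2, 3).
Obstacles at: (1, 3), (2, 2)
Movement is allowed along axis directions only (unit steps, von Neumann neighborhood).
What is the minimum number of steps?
5
(one shortest path: (1, 1) → (2, 1) → (3, 1) → (3, 2) → (3, 3) → (2, 3))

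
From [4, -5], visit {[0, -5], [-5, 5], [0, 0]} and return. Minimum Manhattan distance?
38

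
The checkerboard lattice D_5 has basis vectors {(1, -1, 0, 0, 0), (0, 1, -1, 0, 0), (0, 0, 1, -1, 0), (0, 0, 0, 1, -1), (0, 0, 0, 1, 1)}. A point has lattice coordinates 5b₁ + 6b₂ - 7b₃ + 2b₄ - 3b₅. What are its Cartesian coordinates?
(5, 1, -13, 6, -5)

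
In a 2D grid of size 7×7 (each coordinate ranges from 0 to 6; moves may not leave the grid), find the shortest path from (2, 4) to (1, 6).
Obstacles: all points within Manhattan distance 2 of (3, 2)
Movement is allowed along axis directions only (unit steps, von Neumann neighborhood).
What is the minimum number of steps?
3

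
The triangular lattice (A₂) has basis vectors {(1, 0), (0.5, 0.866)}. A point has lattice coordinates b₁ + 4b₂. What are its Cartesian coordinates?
(3, 3.464)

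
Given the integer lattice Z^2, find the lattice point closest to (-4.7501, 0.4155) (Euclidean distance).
(-5, 0)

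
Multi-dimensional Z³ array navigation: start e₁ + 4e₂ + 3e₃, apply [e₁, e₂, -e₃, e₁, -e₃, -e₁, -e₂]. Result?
(2, 4, 1)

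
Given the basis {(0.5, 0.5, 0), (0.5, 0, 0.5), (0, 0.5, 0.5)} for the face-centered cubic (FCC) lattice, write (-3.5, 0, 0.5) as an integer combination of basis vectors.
-4b₁ - 3b₂ + 4b₃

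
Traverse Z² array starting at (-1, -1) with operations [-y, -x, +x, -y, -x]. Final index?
(-2, -3)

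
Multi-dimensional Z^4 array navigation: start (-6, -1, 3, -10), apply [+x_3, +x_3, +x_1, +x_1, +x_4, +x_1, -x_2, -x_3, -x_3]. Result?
(-3, -2, 3, -9)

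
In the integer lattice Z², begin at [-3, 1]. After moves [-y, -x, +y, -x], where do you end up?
(-5, 1)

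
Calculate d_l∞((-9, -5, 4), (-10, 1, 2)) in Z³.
6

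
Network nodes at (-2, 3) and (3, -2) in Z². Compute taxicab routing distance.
10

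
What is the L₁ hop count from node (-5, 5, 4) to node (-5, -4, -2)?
15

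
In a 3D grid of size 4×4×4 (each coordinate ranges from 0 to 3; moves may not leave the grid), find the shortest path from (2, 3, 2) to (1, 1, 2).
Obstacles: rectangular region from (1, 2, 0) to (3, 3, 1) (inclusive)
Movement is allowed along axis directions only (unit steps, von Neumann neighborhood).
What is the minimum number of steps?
3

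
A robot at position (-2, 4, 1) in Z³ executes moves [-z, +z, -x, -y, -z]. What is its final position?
(-3, 3, 0)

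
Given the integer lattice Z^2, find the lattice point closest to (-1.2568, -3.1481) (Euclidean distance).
(-1, -3)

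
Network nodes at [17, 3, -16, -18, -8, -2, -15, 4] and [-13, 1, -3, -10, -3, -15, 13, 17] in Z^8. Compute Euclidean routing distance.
47.7912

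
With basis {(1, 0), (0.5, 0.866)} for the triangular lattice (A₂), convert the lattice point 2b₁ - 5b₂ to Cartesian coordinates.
(-0.5, -4.33)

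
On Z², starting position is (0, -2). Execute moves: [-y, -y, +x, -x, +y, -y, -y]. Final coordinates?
(0, -5)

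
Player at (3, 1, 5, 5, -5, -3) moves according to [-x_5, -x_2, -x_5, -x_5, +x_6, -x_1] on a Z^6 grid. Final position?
(2, 0, 5, 5, -8, -2)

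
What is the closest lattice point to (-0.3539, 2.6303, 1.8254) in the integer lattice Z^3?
(0, 3, 2)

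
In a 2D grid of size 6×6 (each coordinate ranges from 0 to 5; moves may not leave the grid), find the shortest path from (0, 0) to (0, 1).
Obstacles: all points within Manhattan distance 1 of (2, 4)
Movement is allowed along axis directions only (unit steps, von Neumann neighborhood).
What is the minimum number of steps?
1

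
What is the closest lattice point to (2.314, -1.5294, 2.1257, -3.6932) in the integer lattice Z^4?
(2, -2, 2, -4)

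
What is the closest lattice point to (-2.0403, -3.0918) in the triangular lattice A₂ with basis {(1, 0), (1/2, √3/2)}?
(-2, -3.464)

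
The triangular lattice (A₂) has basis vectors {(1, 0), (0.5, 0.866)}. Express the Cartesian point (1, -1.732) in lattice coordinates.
2b₁ - 2b₂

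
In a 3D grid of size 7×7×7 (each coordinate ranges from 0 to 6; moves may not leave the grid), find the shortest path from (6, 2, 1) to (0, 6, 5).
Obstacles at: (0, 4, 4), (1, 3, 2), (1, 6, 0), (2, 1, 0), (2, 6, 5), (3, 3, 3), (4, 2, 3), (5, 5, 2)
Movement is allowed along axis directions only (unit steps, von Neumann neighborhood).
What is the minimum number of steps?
14
(one shortest path: (6, 2, 1) → (5, 2, 1) → (4, 2, 1) → (3, 2, 1) → (2, 2, 1) → (1, 2, 1) → (0, 2, 1) → (0, 3, 1) → (0, 4, 1) → (0, 5, 1) → (0, 6, 1) → (0, 6, 2) → (0, 6, 3) → (0, 6, 4) → (0, 6, 5))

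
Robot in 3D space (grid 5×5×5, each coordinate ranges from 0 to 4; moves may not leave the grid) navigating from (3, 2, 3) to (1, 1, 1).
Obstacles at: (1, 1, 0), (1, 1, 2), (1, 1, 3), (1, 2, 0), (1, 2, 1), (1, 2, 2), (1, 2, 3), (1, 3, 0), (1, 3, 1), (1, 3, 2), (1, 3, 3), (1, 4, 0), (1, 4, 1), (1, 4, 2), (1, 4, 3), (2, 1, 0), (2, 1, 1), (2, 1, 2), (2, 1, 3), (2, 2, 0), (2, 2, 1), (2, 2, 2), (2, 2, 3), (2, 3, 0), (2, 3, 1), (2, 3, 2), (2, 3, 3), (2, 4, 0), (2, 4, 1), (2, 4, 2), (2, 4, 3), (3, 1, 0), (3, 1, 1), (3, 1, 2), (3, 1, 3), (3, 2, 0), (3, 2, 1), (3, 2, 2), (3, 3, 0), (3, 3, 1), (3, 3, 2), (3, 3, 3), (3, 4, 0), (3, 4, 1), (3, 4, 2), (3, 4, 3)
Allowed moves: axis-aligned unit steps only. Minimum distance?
9
(one shortest path: (3, 2, 3) → (4, 2, 3) → (4, 1, 3) → (4, 0, 3) → (3, 0, 3) → (2, 0, 3) → (1, 0, 3) → (1, 0, 2) → (1, 0, 1) → (1, 1, 1))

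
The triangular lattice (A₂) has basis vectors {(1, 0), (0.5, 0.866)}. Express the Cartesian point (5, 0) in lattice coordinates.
5b₁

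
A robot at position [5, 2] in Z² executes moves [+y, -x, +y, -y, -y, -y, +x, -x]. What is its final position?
(4, 1)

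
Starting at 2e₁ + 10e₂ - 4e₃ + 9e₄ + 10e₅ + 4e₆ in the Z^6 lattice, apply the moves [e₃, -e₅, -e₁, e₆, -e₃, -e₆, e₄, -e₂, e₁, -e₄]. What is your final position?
(2, 9, -4, 9, 9, 4)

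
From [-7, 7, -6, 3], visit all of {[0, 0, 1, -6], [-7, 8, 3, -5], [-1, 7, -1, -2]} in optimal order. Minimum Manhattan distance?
46
(one optimal route: (-7, 7, -6, 3) → (-7, 8, 3, -5) → (-1, 7, -1, -2) → (0, 0, 1, -6))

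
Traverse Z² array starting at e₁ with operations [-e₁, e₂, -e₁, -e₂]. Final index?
(-1, 0)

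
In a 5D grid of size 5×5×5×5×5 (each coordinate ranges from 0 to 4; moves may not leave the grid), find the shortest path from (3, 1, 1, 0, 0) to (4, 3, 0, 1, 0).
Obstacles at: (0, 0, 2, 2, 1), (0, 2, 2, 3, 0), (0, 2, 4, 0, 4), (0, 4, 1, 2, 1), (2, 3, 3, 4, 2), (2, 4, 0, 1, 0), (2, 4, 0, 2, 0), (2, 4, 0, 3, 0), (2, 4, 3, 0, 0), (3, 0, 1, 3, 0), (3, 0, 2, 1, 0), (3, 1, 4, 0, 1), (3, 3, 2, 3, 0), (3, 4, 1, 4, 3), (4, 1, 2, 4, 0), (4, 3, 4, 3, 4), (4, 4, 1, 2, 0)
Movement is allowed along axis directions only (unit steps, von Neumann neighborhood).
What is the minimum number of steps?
5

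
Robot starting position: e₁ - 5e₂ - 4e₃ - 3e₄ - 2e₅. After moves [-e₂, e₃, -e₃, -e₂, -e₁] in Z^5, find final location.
(0, -7, -4, -3, -2)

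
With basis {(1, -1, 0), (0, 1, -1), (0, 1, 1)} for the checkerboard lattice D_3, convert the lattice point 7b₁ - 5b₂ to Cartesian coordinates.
(7, -12, 5)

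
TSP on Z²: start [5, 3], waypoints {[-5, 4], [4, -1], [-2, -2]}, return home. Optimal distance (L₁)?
32
(one optimal route: (5, 3) → (-5, 4) → (-2, -2) → (4, -1) → (5, 3))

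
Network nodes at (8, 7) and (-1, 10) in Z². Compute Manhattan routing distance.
12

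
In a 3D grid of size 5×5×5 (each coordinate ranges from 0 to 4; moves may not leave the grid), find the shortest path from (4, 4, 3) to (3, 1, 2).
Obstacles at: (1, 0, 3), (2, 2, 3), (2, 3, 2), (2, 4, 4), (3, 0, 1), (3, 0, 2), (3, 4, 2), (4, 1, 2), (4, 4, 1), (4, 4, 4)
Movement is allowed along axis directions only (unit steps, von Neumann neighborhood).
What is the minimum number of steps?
5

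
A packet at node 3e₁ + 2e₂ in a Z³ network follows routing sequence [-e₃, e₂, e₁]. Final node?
(4, 3, -1)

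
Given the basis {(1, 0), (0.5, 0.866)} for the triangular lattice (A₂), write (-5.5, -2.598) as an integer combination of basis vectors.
-4b₁ - 3b₂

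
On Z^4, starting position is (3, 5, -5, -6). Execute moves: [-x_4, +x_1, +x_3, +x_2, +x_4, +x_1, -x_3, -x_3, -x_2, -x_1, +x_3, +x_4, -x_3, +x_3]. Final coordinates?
(4, 5, -5, -5)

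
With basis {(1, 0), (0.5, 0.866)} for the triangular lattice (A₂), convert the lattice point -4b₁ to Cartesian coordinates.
(-4, 0)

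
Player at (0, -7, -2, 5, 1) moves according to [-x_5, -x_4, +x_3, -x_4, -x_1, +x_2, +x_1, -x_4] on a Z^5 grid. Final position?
(0, -6, -1, 2, 0)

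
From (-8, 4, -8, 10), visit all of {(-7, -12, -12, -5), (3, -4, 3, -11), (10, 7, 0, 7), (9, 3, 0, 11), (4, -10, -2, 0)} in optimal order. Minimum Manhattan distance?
126
(one optimal route: (-8, 4, -8, 10) → (9, 3, 0, 11) → (10, 7, 0, 7) → (3, -4, 3, -11) → (4, -10, -2, 0) → (-7, -12, -12, -5))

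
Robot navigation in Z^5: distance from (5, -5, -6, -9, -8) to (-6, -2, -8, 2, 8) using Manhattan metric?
43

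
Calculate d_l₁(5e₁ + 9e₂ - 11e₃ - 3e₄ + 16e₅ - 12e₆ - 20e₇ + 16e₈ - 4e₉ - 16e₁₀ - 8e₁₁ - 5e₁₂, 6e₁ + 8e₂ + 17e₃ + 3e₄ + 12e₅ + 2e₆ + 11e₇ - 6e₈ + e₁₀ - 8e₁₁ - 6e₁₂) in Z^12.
129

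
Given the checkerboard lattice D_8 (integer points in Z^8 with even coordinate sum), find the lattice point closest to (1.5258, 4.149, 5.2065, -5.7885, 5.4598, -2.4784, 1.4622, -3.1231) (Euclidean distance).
(2, 4, 5, -6, 5, -2, 1, -3)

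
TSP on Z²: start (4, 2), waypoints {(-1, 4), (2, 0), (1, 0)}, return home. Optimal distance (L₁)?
18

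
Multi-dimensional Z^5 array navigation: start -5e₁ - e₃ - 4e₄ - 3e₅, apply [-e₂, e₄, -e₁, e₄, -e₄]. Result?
(-6, -1, -1, -3, -3)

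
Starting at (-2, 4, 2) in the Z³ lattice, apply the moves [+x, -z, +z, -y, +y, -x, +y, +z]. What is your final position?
(-2, 5, 3)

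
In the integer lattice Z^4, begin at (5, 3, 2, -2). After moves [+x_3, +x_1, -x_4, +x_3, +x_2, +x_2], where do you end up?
(6, 5, 4, -3)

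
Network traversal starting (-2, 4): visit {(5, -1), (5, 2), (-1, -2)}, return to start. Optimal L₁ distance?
26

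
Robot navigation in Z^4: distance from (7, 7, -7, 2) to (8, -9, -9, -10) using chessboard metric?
16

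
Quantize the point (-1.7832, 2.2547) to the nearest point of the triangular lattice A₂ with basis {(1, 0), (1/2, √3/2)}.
(-1.5, 2.598)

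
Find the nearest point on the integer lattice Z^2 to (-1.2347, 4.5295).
(-1, 5)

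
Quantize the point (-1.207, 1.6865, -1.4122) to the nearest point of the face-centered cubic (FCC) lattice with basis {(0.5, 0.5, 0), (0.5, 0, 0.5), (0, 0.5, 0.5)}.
(-1, 1.5, -1.5)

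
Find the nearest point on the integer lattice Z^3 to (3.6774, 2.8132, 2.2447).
(4, 3, 2)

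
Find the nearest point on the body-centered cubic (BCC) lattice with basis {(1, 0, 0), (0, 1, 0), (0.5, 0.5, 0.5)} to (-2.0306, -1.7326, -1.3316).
(-2, -2, -1)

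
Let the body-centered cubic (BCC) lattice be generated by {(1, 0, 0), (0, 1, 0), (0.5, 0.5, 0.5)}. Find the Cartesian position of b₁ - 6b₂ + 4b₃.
(3, -4, 2)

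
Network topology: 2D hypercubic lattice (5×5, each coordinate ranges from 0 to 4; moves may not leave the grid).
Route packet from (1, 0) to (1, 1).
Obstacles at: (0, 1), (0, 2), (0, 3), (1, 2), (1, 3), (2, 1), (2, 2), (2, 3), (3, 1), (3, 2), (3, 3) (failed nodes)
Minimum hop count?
1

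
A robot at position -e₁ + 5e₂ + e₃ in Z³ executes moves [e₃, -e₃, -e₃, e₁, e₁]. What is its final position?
(1, 5, 0)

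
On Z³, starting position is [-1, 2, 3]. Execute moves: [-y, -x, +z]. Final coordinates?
(-2, 1, 4)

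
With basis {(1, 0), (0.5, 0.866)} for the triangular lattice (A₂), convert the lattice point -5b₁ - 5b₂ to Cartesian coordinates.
(-7.5, -4.33)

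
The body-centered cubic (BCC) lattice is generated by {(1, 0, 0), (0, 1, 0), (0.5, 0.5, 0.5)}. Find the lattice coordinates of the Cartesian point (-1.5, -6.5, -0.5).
-b₁ - 6b₂ - b₃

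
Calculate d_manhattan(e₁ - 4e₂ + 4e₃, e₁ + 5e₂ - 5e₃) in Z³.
18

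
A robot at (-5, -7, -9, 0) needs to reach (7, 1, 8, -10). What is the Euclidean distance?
24.4336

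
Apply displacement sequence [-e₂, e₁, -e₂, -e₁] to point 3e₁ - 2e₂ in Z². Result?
(3, -4)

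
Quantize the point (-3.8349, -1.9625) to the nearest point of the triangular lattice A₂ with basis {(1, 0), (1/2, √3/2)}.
(-4, -1.732)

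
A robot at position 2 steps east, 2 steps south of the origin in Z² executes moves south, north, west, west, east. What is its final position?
(1, -2)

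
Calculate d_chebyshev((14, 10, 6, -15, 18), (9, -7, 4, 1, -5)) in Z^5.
23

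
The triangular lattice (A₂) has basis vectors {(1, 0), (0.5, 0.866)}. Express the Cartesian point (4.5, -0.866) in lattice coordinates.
5b₁ - b₂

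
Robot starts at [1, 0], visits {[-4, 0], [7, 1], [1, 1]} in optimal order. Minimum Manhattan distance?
17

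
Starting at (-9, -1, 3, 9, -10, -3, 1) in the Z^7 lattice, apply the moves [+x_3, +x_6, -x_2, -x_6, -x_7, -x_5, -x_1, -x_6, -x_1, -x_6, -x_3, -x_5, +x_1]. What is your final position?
(-10, -2, 3, 9, -12, -5, 0)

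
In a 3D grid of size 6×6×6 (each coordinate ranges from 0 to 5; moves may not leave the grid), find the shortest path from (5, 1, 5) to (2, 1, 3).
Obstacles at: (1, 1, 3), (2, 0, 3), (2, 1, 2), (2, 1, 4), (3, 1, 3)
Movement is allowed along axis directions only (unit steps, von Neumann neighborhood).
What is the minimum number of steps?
7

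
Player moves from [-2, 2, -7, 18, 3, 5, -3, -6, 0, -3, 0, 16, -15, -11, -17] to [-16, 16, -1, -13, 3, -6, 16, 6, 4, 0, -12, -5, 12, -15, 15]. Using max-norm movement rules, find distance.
32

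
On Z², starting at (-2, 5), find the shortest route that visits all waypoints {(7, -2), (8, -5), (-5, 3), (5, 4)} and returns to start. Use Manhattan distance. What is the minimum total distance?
46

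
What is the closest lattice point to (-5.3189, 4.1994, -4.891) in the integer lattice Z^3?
(-5, 4, -5)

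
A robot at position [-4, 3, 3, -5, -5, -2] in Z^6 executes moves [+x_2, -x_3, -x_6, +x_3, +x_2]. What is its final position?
(-4, 5, 3, -5, -5, -3)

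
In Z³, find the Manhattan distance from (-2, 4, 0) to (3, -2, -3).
14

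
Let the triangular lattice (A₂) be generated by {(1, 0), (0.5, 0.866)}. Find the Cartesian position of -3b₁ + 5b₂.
(-0.5, 4.33)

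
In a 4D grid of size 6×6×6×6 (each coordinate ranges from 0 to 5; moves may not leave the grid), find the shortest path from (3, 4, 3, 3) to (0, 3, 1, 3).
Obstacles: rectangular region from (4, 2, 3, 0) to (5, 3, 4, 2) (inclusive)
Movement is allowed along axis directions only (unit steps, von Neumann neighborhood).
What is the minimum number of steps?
6
(one shortest path: (3, 4, 3, 3) → (2, 4, 3, 3) → (1, 4, 3, 3) → (0, 4, 3, 3) → (0, 3, 3, 3) → (0, 3, 2, 3) → (0, 3, 1, 3))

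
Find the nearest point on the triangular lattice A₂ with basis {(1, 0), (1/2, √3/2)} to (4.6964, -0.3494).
(5, 0)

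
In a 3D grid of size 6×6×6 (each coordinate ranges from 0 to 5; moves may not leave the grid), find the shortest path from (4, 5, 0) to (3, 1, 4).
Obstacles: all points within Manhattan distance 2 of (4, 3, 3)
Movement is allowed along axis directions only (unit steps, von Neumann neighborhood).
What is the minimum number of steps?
9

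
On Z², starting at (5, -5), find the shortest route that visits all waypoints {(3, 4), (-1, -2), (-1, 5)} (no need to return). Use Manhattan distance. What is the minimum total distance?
21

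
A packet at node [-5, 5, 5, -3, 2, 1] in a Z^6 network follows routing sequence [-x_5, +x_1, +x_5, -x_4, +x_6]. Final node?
(-4, 5, 5, -4, 2, 2)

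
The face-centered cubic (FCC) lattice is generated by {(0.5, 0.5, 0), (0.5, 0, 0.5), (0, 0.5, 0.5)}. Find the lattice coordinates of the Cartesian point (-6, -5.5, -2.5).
-9b₁ - 3b₂ - 2b₃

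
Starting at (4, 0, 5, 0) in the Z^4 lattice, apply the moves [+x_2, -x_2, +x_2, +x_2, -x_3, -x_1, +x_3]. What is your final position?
(3, 2, 5, 0)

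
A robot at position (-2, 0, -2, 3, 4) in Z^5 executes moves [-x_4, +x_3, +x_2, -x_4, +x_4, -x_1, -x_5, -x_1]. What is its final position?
(-4, 1, -1, 2, 3)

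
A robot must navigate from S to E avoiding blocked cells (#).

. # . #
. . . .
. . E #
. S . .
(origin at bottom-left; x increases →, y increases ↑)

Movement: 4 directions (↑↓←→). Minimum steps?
2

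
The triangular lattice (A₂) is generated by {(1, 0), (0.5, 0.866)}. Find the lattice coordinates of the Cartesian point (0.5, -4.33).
3b₁ - 5b₂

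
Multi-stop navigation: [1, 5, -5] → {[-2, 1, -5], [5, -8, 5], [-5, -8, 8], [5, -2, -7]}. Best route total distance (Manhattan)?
50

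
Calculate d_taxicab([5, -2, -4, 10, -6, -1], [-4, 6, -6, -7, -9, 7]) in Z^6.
47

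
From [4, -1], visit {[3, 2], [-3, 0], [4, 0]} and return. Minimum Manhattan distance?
20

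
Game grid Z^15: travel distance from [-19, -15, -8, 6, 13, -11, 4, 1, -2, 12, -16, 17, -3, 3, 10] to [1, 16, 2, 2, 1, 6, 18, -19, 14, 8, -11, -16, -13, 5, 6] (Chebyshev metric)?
33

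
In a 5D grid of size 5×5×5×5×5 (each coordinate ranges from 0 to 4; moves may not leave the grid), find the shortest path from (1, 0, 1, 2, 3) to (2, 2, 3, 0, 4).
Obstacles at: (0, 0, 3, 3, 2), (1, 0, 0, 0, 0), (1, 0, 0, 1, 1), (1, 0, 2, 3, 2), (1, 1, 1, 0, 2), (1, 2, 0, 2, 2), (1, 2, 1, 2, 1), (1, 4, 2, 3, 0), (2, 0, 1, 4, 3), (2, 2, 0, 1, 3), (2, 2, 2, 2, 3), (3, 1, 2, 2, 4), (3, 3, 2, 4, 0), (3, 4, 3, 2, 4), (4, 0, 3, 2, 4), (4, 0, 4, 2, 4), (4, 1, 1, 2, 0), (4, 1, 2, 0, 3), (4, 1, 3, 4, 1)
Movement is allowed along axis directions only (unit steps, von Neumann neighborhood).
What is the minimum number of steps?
8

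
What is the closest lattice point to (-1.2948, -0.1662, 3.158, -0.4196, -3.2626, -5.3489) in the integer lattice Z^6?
(-1, 0, 3, 0, -3, -5)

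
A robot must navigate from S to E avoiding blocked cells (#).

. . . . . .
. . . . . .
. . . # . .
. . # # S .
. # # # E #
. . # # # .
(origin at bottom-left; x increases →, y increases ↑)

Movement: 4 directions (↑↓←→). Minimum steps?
1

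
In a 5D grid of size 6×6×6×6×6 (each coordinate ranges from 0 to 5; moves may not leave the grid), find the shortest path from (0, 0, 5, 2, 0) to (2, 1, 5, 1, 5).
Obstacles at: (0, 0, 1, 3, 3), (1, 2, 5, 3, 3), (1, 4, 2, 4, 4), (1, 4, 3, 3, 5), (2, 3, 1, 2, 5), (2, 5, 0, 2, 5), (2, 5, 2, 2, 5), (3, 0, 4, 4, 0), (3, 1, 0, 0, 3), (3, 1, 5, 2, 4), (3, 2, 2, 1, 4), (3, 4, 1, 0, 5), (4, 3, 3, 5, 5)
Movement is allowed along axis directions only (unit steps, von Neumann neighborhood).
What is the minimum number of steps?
9
(one shortest path: (0, 0, 5, 2, 0) → (1, 0, 5, 2, 0) → (2, 0, 5, 2, 0) → (2, 1, 5, 2, 0) → (2, 1, 5, 1, 0) → (2, 1, 5, 1, 1) → (2, 1, 5, 1, 2) → (2, 1, 5, 1, 3) → (2, 1, 5, 1, 4) → (2, 1, 5, 1, 5))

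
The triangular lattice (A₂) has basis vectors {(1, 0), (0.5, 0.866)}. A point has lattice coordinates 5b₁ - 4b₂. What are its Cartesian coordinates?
(3, -3.464)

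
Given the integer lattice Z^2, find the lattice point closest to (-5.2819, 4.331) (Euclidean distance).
(-5, 4)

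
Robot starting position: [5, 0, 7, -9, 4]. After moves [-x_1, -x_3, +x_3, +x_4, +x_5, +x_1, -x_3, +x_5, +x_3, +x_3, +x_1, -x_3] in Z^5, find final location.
(6, 0, 7, -8, 6)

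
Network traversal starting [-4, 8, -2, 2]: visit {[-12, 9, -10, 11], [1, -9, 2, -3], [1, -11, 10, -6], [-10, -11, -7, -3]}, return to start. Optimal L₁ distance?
140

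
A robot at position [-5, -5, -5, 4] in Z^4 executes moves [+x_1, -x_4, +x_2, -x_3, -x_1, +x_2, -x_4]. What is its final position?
(-5, -3, -6, 2)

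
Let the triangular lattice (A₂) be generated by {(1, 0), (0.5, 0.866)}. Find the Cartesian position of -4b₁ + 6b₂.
(-1, 5.196)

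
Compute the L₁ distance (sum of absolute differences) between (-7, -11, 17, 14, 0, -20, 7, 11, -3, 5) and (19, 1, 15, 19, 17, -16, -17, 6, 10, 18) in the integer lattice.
121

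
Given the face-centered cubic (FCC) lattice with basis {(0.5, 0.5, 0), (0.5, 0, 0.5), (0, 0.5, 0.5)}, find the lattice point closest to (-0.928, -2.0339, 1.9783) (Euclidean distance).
(-1, -2, 2)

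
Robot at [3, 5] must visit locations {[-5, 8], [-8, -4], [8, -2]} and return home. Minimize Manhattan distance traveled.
56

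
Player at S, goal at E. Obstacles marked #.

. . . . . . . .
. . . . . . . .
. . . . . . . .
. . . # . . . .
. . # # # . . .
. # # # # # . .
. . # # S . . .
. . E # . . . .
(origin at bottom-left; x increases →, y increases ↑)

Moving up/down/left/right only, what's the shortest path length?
19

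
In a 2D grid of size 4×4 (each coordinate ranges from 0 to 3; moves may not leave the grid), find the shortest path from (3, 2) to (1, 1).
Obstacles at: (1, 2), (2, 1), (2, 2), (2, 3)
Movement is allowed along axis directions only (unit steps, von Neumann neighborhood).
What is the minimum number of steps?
5
(one shortest path: (3, 2) → (3, 1) → (3, 0) → (2, 0) → (1, 0) → (1, 1))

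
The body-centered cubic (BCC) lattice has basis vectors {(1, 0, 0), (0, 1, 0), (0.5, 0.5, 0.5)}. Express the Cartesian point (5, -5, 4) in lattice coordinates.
b₁ - 9b₂ + 8b₃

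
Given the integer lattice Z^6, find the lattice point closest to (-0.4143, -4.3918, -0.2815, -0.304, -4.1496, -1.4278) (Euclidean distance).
(0, -4, 0, 0, -4, -1)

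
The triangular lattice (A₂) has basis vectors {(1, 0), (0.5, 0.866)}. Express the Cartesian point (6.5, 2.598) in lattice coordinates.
5b₁ + 3b₂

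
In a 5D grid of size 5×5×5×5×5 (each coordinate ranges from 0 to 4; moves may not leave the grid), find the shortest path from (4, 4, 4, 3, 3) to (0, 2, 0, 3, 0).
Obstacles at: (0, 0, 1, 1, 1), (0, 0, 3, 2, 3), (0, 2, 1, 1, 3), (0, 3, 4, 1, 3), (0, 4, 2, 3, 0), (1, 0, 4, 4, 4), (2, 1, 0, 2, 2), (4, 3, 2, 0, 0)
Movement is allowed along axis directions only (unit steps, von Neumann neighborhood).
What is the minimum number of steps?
13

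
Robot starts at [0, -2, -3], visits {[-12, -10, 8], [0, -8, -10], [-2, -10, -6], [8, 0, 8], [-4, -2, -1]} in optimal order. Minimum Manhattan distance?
87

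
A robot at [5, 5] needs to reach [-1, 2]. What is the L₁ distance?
9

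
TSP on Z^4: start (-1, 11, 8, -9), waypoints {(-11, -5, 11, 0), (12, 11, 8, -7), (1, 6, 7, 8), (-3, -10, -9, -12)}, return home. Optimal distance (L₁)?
170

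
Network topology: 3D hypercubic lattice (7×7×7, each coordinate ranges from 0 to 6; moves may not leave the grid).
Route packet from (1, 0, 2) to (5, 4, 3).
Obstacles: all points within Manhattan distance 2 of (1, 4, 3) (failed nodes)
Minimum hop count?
9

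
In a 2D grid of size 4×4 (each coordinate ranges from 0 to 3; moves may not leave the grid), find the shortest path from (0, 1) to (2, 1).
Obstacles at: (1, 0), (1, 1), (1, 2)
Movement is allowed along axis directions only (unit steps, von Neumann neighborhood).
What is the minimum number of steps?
6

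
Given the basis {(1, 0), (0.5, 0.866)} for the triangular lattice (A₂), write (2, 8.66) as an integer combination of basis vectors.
-3b₁ + 10b₂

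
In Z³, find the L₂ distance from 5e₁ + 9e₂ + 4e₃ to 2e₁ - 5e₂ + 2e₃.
14.4568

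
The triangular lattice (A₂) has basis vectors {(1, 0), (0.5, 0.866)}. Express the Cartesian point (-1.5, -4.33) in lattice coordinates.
b₁ - 5b₂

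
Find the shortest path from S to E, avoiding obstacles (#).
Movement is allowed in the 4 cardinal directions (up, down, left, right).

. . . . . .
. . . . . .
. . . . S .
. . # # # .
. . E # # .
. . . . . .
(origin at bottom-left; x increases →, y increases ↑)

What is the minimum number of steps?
6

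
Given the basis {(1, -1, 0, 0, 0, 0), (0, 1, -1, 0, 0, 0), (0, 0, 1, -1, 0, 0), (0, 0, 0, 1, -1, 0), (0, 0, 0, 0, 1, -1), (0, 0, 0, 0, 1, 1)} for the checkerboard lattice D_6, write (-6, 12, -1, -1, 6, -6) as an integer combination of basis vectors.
-6b₁ + 6b₂ + 5b₃ + 4b₄ + 8b₅ + 2b₆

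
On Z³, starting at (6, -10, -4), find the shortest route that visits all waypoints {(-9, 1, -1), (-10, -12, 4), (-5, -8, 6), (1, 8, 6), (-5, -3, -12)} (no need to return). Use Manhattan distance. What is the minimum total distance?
97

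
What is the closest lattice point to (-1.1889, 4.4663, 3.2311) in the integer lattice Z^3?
(-1, 4, 3)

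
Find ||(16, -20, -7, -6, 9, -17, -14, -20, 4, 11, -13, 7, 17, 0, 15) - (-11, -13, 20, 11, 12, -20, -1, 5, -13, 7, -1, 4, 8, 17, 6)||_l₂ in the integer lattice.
59.3043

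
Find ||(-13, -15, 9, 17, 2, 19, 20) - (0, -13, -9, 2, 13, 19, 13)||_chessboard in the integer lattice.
18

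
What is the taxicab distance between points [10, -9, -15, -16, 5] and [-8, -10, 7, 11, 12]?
75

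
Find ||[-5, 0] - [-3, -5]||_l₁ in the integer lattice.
7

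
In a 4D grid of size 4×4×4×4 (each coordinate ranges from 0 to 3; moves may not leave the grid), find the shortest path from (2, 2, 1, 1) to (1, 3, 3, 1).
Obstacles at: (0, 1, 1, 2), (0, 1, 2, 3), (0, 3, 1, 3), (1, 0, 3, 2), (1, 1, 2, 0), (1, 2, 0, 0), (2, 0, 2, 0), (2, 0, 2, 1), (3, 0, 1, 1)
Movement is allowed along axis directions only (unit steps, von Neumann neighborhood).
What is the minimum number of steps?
4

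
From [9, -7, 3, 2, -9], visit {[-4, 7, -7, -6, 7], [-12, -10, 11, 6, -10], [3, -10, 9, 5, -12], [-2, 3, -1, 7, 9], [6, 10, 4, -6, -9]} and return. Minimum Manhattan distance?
192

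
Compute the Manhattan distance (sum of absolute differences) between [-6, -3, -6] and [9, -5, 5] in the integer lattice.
28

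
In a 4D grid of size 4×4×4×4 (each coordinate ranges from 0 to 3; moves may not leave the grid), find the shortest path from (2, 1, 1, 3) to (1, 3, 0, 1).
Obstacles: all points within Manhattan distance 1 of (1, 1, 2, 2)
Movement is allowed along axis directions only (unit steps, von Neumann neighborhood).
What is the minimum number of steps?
6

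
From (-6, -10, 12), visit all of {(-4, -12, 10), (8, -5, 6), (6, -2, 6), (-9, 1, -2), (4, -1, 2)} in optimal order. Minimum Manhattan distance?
60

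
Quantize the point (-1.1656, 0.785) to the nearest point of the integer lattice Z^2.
(-1, 1)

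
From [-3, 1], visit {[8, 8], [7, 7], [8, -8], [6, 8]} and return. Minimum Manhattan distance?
56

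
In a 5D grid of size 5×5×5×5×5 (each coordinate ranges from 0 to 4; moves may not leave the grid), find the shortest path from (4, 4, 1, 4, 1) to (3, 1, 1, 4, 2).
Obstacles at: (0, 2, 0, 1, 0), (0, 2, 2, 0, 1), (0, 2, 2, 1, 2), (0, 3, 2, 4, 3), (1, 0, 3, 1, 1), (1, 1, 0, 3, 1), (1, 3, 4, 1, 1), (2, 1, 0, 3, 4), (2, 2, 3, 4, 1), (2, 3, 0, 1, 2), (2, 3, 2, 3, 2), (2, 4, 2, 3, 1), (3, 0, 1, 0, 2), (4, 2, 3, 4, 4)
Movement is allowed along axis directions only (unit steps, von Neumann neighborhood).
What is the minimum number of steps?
5
(one shortest path: (4, 4, 1, 4, 1) → (3, 4, 1, 4, 1) → (3, 3, 1, 4, 1) → (3, 2, 1, 4, 1) → (3, 1, 1, 4, 1) → (3, 1, 1, 4, 2))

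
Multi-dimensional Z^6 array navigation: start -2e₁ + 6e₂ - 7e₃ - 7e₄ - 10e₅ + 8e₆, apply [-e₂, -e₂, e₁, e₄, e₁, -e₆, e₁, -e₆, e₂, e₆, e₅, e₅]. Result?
(1, 5, -7, -6, -8, 7)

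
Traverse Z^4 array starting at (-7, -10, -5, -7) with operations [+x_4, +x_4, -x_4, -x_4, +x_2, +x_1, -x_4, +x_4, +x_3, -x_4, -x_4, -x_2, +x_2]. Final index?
(-6, -9, -4, -9)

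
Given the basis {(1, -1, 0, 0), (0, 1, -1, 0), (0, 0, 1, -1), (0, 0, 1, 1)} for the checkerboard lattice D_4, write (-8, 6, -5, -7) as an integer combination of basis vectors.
-8b₁ - 2b₂ - 7b₄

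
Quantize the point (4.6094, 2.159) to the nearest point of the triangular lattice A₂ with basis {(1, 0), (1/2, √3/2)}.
(4.5, 2.598)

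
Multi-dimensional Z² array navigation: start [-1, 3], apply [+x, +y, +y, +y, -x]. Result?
(-1, 6)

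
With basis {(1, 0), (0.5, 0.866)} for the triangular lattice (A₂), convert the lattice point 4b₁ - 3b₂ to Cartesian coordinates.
(2.5, -2.598)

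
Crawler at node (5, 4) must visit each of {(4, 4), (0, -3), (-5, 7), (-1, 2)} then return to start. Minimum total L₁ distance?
40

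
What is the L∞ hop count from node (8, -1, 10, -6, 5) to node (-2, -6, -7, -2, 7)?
17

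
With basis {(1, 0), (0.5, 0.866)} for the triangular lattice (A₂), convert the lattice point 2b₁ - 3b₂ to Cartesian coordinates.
(0.5, -2.598)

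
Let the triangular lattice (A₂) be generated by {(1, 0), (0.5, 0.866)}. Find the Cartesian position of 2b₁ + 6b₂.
(5, 5.196)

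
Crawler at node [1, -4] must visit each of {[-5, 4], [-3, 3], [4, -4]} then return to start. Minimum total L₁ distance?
34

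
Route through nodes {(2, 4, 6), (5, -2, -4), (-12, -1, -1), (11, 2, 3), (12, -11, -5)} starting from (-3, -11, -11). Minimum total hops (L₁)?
95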